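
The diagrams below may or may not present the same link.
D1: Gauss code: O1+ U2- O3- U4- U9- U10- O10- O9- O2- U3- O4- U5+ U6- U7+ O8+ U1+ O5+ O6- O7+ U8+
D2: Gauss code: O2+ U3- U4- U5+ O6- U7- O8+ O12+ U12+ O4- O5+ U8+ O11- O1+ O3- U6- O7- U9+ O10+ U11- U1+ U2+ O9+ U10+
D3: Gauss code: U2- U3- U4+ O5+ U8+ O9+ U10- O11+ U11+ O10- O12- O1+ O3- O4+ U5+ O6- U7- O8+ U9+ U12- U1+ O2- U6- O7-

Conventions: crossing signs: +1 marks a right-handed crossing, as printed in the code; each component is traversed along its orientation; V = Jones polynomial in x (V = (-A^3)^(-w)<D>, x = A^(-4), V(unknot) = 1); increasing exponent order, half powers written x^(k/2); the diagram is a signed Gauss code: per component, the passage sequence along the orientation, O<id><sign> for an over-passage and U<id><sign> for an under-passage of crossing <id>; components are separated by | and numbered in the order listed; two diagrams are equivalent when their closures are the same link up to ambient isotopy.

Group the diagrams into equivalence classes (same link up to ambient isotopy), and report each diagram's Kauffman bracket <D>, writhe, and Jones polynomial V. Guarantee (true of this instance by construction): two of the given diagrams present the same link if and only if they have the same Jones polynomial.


equivalence classes: {D1, D2} | {D3}
D1 (bracket -A^-18 + A^-14 - A^-10 + 3A^-6 - A^-2 + A^2 - A^6; 10 crossings at w = -2): V = -x^-3 + x^-2 - x^-1 + 3 - x + x^2 - x^3
V(D2) = -x^-3 + x^-2 - x^-1 + 3 - x + x^2 - x^3  [12 crossings, <D> = -A^-6 + A^-2 - A^2 + 3A^6 - A^10 + A^14 - A^18, w = +2]
V(D3) = -x^-3 + 2x^-2 - 2x^-1 + 3 - 2x + 2x^2 - x^3  [12 crossings, <D> = -A^-12 + 2A^-8 - 2A^-4 + 3 - 2A^4 + 2A^8 - A^12, w = 0]
key observation: 2 values of V(x) split the 3 diagrams


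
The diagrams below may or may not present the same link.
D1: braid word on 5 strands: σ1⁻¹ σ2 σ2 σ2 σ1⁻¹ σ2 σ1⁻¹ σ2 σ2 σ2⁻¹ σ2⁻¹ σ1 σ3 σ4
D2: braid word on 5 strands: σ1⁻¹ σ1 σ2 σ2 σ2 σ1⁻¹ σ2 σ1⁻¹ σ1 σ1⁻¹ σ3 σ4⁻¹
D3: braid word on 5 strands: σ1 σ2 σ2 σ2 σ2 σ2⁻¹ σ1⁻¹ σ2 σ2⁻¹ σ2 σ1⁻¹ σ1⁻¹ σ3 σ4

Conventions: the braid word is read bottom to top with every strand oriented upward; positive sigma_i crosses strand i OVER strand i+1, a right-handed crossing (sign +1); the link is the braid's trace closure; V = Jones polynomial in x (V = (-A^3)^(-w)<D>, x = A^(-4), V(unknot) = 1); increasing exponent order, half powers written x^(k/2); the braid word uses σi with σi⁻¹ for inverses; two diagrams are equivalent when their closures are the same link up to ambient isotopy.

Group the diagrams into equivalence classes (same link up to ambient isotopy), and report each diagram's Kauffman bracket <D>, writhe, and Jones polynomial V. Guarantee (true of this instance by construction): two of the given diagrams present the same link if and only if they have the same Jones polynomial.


grouping into links: {D1, D2, D3}
V(D1) = x^-1 - 1 + 2x - 2x^2 + 2x^3 - 2x^4 + x^5  (w +4, c 14, <D> = A^-8 - 2A^-4 + 2 - 2A^4 + 2A^8 - A^12 + A^16)
V(D2) = x^-1 - 1 + 2x - 2x^2 + 2x^3 - 2x^4 + x^5  (w +2, c 12, <D> = A^-14 - 2A^-10 + 2A^-6 - 2A^-2 + 2A^2 - A^6 + A^10)
D3 (bracket A^-8 - 2A^-4 + 2 - 2A^4 + 2A^8 - A^12 + A^16; 14 crossings at w = +4): V = x^-1 - 1 + 2x - 2x^2 + 2x^3 - 2x^4 + x^5
why: one V(x) for all 3 diagrams — one class (guaranteed)


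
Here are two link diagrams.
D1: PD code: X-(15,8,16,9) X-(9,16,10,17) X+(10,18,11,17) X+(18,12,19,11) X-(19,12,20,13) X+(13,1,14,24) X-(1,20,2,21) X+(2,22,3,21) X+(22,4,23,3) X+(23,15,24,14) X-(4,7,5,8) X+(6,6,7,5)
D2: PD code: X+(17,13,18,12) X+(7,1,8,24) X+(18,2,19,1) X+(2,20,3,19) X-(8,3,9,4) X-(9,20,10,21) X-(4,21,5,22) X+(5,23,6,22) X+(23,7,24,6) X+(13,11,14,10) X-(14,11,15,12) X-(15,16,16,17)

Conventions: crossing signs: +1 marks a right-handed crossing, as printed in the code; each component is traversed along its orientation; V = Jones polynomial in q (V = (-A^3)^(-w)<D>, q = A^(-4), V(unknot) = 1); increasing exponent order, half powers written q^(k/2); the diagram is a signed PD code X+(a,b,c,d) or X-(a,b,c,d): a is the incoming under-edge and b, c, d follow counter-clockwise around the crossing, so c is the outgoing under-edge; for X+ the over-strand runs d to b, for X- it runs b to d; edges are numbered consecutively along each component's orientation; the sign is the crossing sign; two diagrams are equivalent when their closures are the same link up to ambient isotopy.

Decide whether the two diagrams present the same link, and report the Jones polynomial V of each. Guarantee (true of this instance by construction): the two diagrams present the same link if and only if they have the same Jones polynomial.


equivalent: no
D1 (bracket A^6; 12 crossings at w = +2): V = 1
D2 (bracket -A^-10 + A^-6 + A^2; 12 crossings at w = +2): V = q + q^3 - q^4
key observation: V(q) takes 2 values over 2 diagrams, fixing the grouping


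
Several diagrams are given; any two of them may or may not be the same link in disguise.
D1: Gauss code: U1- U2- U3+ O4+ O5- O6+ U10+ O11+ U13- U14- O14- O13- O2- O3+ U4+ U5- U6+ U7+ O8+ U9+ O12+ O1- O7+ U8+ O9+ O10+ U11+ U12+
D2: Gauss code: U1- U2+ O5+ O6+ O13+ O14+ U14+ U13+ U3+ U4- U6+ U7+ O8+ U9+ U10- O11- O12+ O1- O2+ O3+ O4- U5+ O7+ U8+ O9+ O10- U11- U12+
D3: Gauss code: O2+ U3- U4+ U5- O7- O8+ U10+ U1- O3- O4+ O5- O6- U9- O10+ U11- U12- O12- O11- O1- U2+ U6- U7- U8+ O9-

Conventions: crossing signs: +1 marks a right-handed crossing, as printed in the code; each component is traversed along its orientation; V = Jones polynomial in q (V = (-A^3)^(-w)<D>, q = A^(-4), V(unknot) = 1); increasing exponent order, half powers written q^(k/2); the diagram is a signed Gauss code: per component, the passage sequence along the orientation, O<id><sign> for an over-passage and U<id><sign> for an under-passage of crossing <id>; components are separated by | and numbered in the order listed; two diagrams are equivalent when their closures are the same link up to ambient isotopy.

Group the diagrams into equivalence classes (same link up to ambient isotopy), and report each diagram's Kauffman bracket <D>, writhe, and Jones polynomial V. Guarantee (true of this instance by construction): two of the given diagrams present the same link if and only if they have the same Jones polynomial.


equivalence classes: {D1} | {D2} | {D3}
D1 (bracket A^-20 - 2A^-16 + A^-12 - 2A^-8 + 2A^-4 + A^4; 14 crossings at w = +4): V = q^2 + 2q^4 - 2q^5 + q^6 - 2q^7 + q^8
V(D2) = q + q^3 - q^4  (w +6, c 14, <D> = -A^2 + A^6 + A^14)
V(D3) = 1  [12 crossings, <D> = A^-12, w = -4]
key observation: comparing 3 Jones polynomials yields 3 groups


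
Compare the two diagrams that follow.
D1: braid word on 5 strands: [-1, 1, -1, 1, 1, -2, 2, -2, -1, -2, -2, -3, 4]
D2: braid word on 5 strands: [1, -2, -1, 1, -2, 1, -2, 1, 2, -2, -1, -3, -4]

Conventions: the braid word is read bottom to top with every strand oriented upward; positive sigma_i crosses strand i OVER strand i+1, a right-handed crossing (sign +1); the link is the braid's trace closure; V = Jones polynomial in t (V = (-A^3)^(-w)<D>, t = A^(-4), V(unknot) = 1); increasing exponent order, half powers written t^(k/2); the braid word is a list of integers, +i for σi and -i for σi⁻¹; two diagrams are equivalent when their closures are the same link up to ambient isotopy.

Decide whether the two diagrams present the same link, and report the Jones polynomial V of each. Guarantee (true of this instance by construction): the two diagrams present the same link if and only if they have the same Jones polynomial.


same link: no
V(D1) = -t^(-5/2) - t^(-1/2)  [13 crossings, <D> = A^-7 + A, w = -3]
V(D2) = t^(-7/2) - 2t^(-5/2) + t^(-3/2) - 2t^(-1/2) + t^(1/2) - t^(3/2)  [13 crossings, <D> = A^-15 - A^-11 + 2A^-7 - A^-3 + 2A - A^5, w = -3]
insight: V(t) takes 2 values over 2 diagrams, fixing the grouping


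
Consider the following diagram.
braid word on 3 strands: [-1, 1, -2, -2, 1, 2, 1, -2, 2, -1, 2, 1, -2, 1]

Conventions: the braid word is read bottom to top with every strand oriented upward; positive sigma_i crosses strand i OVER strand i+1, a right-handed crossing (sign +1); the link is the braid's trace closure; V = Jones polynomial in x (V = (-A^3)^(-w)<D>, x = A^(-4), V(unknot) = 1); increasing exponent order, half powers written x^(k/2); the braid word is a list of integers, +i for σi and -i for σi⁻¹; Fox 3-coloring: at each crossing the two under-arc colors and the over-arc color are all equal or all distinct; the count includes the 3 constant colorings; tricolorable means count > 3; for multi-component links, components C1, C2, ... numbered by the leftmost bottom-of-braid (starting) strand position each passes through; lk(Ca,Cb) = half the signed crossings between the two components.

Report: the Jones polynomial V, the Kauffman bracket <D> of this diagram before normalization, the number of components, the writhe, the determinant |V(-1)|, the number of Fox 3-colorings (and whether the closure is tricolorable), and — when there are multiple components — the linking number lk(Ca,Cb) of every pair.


V(x) = -x^-1 + 2 - x + 2x^2 - x^3 + x^4 - x^5
bracket: -A^-14 + A^-10 - A^-6 + 2A^-2 - A^2 + 2A^6 - A^10, w = +2
1 component, writhe +2, over 14 crossings
det 9, colorings 9 of 3^14 — tricolorable
observation: det 9 = |V(-1)|; divisible by 3, so tricolorable


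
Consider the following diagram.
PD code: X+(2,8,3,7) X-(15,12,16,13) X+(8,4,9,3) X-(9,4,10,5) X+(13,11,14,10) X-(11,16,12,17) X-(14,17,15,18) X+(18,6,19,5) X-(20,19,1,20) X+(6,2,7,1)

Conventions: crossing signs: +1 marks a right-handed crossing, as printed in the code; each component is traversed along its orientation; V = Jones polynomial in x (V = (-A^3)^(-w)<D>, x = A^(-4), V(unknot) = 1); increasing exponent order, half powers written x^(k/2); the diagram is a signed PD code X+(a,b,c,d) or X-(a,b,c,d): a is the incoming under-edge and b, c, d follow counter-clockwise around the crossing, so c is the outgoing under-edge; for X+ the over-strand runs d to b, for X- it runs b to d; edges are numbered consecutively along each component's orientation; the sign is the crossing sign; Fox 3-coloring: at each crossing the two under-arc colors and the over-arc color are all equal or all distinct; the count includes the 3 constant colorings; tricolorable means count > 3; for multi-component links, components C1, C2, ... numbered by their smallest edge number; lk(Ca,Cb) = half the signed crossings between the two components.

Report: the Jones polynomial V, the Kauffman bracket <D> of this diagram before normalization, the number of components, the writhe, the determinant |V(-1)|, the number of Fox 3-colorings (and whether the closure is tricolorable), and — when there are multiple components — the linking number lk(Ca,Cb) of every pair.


Jones polynomial: V(x) = x + x^3 - x^4
<D> = -A^-16 + A^-12 + A^-4; writhe 0
components 1, writhe 0 (10 crossings)
3-colorings: 9 of 3^10, det 3 — tricolorable
note: the span of V is 3, forcing >= 3 crossings in any diagram


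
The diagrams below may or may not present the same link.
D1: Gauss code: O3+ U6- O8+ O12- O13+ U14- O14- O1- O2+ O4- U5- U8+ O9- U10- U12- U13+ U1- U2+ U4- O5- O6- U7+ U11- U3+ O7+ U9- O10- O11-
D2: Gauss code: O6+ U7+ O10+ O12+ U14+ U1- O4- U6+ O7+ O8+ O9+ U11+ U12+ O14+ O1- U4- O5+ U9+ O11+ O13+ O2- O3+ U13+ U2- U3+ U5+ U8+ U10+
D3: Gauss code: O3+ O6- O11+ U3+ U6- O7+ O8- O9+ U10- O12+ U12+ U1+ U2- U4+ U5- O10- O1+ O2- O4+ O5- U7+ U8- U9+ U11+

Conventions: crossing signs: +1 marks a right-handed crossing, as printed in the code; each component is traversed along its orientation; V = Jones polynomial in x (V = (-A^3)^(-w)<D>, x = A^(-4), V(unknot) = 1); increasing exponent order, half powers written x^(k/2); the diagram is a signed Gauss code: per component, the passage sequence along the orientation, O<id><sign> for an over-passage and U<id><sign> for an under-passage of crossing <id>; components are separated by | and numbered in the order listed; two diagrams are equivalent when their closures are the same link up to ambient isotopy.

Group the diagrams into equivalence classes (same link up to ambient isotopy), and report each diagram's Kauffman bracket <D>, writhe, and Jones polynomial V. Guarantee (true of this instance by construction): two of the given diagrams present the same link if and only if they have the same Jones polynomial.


equivalence classes: {D1} | {D2} | {D3}
D1 (bracket A^-8 - A^-4 + 2 - A^4 + A^8 - A^12; 14 crossings at w = -4): V = -x^-6 + x^-5 - x^-4 + 2x^-3 - x^-2 + x^-1
D2 (bracket A^-8 - 2A^-4 + 1 - 2A^4 + 2A^8 + A^16; 14 crossings at w = +8): V = x^2 + 2x^4 - 2x^5 + x^6 - 2x^7 + x^8
V(D3) = 1  [12 crossings, <D> = A^6, w = +2]
key observation: V(x) takes 3 values over 3 diagrams, fixing the grouping


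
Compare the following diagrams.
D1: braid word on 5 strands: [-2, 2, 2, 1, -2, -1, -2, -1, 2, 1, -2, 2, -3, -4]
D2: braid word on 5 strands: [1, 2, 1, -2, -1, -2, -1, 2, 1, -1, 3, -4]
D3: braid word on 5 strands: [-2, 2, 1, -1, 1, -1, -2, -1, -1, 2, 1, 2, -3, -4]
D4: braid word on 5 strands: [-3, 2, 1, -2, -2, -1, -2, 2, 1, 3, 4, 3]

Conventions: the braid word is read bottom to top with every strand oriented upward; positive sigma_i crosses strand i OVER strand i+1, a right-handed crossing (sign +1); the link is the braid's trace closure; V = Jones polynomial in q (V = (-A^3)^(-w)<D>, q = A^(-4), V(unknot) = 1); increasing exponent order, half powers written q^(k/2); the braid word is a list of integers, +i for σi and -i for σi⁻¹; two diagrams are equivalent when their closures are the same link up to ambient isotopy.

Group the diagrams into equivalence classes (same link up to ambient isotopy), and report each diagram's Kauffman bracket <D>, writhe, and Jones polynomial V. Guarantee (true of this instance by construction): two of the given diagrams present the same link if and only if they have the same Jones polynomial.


equivalence classes: {D1, D2, D3, D4}
D1 (bracket A^-6; 14 crossings at w = -2): V = 1
D2 (bracket 1; 12 crossings at w = 0): V = 1
V(D3) = 1  [14 crossings, <D> = A^-6, w = -2]
V(D4) = 1  [12 crossings, <D> = A^6, w = +2]
key observation: all 4 diagrams share one V(q), hence one class


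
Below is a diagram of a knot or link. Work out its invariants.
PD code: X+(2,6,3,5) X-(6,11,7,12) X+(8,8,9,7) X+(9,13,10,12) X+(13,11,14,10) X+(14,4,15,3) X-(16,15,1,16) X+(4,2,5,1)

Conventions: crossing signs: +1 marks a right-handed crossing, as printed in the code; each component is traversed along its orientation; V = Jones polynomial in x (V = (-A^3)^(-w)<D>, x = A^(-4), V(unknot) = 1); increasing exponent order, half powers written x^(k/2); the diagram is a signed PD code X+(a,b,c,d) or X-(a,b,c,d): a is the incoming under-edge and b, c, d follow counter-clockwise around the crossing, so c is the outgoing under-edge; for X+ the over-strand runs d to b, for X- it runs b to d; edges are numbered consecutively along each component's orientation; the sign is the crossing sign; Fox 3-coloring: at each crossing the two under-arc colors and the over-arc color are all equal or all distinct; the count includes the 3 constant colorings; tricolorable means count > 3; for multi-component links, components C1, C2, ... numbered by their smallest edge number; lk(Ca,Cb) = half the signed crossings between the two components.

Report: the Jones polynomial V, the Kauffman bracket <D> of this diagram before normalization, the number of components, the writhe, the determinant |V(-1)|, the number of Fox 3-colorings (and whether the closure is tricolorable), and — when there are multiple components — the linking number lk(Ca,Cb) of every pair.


V(x) = x + x^3 - x^4
bracket: -A^-4 + 1 + A^8, w = +4
1 component, writhe +4, over 8 crossings
det 3, colorings 9 of 3^8 — tricolorable
observation: |V(-1)| = 3: so tricolorable, since 3 divides 3


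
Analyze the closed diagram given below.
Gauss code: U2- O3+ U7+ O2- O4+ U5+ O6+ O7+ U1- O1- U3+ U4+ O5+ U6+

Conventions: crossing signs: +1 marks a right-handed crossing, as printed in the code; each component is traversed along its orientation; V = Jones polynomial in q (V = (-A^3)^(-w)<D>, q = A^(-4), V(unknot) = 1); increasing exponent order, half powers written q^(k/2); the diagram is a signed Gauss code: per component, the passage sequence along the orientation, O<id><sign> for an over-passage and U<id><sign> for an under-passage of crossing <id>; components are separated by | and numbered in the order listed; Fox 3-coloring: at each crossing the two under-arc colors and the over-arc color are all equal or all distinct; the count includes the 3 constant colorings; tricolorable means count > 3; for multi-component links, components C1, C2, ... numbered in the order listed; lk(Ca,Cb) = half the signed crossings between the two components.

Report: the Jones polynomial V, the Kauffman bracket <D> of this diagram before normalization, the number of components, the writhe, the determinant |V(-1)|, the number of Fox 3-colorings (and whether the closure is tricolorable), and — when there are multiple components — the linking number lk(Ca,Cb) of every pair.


V = q - q^2 + 2q^3 - q^4 + q^5 - q^6
<D> = A^-15 - A^-11 + A^-7 - 2A^-3 + A - A^5 (w = +3)
1 component over 7 crossings, w = +3
3 Fox colorings among 3^7, |V(-1)| = 7: not tricolorable
why: the span of V is 5, forcing >= 5 crossings in any diagram


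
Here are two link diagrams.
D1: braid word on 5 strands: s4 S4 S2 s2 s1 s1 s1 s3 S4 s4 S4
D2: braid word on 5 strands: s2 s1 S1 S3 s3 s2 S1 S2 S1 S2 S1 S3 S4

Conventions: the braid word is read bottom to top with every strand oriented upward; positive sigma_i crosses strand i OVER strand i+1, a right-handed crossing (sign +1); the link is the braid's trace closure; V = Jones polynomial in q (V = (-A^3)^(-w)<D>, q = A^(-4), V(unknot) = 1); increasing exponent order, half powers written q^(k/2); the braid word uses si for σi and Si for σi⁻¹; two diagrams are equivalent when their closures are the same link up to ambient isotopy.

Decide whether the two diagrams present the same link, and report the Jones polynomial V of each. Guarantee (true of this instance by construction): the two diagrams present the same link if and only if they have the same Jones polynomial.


equivalent: no
V(D1) = -q^(1/2) - q^(3/2) - q^(5/2) + q^(9/2)  (w +3, c 11, <D> = -A^-9 + A^-1 + A^3 + A^7)
V(D2) = -q^(-9/2) - q^(-5/2) + q^(-3/2) - q^(-1/2)  [13 crossings, <D> = A^-13 - A^-9 + A^-5 + A^3, w = -5]
key observation: 2 values of V(q) split the 2 diagrams


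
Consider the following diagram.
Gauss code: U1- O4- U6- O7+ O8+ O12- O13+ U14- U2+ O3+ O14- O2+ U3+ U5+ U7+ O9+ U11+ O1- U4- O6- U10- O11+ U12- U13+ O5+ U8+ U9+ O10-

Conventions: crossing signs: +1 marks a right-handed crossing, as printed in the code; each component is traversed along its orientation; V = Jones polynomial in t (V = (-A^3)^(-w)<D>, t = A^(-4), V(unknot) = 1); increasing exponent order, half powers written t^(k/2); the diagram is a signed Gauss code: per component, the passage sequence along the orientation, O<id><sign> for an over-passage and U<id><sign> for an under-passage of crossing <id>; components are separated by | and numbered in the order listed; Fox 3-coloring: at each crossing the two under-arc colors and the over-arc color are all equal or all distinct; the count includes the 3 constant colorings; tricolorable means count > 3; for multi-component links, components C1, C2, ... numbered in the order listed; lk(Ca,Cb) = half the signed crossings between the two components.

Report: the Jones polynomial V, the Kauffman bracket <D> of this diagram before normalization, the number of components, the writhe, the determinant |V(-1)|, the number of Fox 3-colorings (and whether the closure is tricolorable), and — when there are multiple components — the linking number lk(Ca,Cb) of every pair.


V = t^-4 - 2t^-3 + 3t^-2 - 4t^-1 + 5 - 4t + 3t^2 - 2t^3 + t^4
<D> = A^-10 - 2A^-6 + 3A^-2 - 4A^2 + 5A^6 - 4A^10 + 3A^14 - 2A^18 + A^22 (w = +2)
1 component over 14 crossings, w = +2
3 Fox colorings among 3^14, |V(-1)| = 25: not tricolorable
why: palindromic: swapping t for 1/t fixes V


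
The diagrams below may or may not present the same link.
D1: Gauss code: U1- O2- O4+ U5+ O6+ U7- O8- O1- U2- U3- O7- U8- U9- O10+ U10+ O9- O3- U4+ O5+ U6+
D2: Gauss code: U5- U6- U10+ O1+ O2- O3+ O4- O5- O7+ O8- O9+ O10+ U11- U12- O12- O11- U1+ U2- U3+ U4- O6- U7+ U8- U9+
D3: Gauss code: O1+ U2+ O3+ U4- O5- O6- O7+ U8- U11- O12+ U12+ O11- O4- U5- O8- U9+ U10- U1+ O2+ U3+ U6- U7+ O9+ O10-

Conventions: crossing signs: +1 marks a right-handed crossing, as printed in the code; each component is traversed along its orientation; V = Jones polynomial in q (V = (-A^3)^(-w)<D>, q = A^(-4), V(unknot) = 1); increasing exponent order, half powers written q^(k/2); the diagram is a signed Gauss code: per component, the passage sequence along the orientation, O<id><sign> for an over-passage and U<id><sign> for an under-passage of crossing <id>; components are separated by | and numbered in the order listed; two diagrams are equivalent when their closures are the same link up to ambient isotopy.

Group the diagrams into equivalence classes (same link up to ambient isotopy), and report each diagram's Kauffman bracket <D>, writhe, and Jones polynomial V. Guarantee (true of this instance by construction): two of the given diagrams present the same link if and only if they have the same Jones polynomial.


classes: {D1} | {D2} | {D3}
V(D1) = -q^-5 + q^-4 - q^-3 + 2q^-2 - q^-1 + 2 - q  [10 crossings, <D> = -A^-10 + 2A^-6 - A^-2 + 2A^2 - A^6 + A^10 - A^14, w = -2]
V(D2) = 1  [12 crossings, <D> = A^-6, w = -2]
V(D3) = -q^-3 + q^-2 - q^-1 + 3 - q + q^2 - q^3  [12 crossings, <D> = -A^-12 + A^-8 - A^-4 + 3 - A^4 + A^8 - A^12, w = 0]
note: 3 values of V(q) split the 3 diagrams


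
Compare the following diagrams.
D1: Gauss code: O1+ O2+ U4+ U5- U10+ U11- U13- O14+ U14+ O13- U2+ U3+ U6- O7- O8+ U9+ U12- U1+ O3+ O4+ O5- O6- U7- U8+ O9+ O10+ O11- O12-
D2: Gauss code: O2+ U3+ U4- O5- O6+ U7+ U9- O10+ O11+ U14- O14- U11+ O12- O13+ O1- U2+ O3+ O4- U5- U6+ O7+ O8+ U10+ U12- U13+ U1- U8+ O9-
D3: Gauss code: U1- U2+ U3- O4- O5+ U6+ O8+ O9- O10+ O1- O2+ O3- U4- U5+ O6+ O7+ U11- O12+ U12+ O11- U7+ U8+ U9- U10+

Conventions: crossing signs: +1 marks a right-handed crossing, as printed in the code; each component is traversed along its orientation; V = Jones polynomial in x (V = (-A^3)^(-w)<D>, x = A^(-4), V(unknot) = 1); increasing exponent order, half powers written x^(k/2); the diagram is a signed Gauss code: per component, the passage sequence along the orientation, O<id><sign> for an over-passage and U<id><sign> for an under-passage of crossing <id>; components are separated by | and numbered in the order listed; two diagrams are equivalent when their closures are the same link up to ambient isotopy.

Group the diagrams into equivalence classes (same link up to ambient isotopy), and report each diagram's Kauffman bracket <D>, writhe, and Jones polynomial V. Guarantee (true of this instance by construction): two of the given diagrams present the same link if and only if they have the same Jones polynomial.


equivalence classes: {D1, D2, D3}
D1 (bracket A^6; 14 crossings at w = +2): V = 1
V(D2) = 1  [14 crossings, <D> = A^6, w = +2]
V(D3) = 1  (w +2, c 12, <D> = A^6)
observation: all 3 diagrams share one V(x), hence one class


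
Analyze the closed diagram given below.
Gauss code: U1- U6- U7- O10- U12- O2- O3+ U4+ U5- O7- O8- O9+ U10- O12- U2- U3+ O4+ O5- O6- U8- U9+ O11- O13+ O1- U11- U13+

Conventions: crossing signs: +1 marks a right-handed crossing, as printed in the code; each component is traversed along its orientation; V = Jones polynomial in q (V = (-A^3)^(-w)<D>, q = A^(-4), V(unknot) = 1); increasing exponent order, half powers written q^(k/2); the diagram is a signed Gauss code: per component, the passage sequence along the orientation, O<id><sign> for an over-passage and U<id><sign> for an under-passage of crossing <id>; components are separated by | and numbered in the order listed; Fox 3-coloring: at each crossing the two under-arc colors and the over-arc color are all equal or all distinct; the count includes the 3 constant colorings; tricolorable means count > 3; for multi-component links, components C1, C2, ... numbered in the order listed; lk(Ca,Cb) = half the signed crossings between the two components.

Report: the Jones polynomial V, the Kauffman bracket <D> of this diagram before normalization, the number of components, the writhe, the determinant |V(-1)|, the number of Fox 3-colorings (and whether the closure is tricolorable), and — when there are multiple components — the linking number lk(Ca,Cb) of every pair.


V(q) = -q^-4 + q^-3 + q^-1
bracket: -A^-11 - A^-3 + A, w = -5
1 component, writhe -5, over 13 crossings
det 3, colorings 9 of 3^13 — tricolorable
observation: the span of V is 3, forcing >= 3 crossings in any diagram


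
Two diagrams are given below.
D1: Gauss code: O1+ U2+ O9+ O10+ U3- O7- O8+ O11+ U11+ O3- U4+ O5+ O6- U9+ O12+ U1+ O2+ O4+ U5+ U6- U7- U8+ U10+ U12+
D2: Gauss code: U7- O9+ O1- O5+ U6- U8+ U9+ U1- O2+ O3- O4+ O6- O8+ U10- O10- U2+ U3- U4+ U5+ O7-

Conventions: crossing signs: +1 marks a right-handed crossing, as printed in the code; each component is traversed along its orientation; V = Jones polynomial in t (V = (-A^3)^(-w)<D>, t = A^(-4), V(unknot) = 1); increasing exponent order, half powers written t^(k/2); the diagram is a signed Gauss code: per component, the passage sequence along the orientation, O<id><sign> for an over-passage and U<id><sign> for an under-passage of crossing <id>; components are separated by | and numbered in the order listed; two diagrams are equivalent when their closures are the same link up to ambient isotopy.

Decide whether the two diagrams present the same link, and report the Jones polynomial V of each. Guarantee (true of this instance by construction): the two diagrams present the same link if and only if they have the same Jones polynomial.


equivalent: no
D1 (bracket -A^-10 + A^-6 - A^-2 + A^2 + A^10; 12 crossings at w = +6): V = t^2 + t^4 - t^5 + t^6 - t^7
D2 (bracket 1; 10 crossings at w = 0): V = 1
key observation: 2 values of V(t) split the 2 diagrams


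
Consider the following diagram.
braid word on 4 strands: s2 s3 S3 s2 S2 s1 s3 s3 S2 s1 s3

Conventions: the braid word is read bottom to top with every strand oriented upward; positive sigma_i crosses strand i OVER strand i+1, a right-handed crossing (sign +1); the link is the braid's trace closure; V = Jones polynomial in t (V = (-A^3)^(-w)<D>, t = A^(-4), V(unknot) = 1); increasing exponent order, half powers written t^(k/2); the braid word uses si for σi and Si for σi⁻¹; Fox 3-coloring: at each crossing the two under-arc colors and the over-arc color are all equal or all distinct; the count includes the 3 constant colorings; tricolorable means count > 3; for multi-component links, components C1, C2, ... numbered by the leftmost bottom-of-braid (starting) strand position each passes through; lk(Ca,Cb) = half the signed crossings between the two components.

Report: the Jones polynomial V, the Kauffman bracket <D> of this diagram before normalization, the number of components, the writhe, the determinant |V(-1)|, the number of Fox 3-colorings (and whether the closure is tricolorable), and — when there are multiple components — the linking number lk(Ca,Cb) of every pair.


V = t - t^2 + 2t^3 - t^4 + t^5 - t^6
<D> = A^-9 - A^-5 + A^-1 - 2A^3 + A^7 - A^11 (w = +5)
1 component over 11 crossings, w = +5
3 Fox colorings among 3^11, |V(-1)| = 7: not tricolorable
why: the word shrinks to σ2 σ1 σ3 σ3 σ2⁻¹ σ1 σ3 after cancelling


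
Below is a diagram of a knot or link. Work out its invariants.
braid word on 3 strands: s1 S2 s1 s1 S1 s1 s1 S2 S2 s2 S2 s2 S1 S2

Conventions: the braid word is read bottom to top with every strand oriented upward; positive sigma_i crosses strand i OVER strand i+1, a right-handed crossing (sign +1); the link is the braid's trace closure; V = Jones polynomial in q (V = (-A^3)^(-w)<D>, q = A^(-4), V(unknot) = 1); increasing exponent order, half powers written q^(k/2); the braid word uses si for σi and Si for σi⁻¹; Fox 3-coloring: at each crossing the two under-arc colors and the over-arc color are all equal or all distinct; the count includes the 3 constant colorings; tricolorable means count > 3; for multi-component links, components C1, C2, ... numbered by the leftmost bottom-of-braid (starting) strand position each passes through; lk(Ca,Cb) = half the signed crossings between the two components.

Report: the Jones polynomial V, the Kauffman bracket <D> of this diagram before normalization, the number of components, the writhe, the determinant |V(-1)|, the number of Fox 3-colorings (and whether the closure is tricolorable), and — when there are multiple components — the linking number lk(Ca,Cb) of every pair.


V = q^-2 + 2 + q^2
<D> = A^-8 + 2 + A^8 (w = 0)
3 components over 14 crossings, w = 0
lk(C1,C2): 0
lk(C1,C3) = -1
linking number lk(C2,C3) = +1
3 Fox colorings among 3^14, |V(-1)| = 4: not tricolorable
why: w = 0 shifts under R1 moves; the (-A^3)^(0) factor cancels that in V


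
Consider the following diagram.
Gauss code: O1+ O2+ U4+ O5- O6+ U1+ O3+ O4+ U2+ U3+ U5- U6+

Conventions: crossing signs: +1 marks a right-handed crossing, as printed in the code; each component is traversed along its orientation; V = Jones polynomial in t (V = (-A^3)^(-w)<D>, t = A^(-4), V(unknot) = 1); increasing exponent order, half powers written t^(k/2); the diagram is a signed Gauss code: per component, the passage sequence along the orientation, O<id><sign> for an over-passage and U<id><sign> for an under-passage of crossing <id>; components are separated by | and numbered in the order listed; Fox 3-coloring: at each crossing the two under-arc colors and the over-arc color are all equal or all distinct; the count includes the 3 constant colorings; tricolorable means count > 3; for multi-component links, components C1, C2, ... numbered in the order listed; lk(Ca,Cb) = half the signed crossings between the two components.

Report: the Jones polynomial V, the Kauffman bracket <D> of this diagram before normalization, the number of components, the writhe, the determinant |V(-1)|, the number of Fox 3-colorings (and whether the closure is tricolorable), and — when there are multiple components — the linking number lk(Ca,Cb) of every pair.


V(t) = t + t^3 - t^4
bracket: -A^-4 + 1 + A^8, w = +4
1 component, writhe +4, over 6 crossings
det 3, colorings 9 of 3^6 — tricolorable
observation: the span of V is 3, forcing >= 3 crossings in any diagram


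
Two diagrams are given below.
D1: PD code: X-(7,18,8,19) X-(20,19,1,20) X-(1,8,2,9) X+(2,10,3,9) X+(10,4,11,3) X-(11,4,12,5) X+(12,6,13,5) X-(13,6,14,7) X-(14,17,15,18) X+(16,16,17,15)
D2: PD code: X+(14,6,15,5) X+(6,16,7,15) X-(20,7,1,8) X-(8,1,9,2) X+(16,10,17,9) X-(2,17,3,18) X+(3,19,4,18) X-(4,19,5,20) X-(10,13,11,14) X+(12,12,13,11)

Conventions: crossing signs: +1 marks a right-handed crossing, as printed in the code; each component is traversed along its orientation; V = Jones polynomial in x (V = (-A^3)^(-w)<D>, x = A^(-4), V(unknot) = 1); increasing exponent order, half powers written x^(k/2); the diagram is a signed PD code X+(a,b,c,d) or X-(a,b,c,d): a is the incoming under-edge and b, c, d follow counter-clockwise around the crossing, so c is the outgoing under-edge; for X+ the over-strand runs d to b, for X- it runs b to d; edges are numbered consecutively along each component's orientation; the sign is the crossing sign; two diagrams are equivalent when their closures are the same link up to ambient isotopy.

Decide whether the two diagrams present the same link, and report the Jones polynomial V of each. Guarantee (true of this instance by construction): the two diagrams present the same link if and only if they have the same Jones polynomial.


equivalent: no
D1 (bracket A^-6; 10 crossings at w = -2): V = 1
V(D2) = -x^-3 + 2x^-2 - 2x^-1 + 3 - 2x + 2x^2 - x^3  [10 crossings, <D> = -A^-12 + 2A^-8 - 2A^-4 + 3 - 2A^4 + 2A^8 - A^12, w = 0]
observation: 2 classes among 2 diagrams; unequal V(x) rules out equality


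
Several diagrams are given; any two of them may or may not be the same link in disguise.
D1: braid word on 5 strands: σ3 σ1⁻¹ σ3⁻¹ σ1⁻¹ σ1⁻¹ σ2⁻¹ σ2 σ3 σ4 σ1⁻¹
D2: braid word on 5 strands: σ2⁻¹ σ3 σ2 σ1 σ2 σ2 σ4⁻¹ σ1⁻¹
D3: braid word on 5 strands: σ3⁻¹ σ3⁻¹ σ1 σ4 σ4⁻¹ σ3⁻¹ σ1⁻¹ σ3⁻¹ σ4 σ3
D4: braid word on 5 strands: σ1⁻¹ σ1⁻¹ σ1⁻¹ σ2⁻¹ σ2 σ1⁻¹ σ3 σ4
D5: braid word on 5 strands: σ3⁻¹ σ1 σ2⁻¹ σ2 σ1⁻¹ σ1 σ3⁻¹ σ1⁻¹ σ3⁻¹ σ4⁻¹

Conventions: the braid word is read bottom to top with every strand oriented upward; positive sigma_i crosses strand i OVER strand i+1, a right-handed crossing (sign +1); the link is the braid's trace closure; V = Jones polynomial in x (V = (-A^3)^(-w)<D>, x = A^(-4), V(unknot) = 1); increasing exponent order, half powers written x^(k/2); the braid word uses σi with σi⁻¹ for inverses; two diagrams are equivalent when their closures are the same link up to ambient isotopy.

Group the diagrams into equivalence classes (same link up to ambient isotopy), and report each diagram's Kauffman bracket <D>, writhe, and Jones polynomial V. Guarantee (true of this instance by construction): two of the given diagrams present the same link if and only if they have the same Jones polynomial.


equivalence classes: {D1, D4} | {D2} | {D3, D5}
D1 (bracket A^-2 + A^2 + A^6 + A^18; 10 crossings at w = -2): V = x^-6 + x^-3 + x^-2 + x^-1
D2 (bracket A^-6 + A^-2 + A^2 + A^6; 8 crossings at w = +2): V = 1 + x + x^2 + x^3
V(D3) = -x^-5 - x^-4 + x^-3 + 2x^-2 + 2x^-1 + 1  (w -2, c 10, <D> = A^-6 + 2A^-2 + 2A^2 + A^6 - A^10 - A^14)
V(D4) = x^-6 + x^-3 + x^-2 + x^-1  (w -2, c 8, <D> = A^-2 + A^2 + A^6 + A^18)
D5 (bracket A^-12 + 2A^-8 + 2A^-4 + 1 - A^4 - A^8; 10 crossings at w = -4): V = -x^-5 - x^-4 + x^-3 + 2x^-2 + 2x^-1 + 1
key observation: V(x) takes 3 values over 5 diagrams, fixing the grouping


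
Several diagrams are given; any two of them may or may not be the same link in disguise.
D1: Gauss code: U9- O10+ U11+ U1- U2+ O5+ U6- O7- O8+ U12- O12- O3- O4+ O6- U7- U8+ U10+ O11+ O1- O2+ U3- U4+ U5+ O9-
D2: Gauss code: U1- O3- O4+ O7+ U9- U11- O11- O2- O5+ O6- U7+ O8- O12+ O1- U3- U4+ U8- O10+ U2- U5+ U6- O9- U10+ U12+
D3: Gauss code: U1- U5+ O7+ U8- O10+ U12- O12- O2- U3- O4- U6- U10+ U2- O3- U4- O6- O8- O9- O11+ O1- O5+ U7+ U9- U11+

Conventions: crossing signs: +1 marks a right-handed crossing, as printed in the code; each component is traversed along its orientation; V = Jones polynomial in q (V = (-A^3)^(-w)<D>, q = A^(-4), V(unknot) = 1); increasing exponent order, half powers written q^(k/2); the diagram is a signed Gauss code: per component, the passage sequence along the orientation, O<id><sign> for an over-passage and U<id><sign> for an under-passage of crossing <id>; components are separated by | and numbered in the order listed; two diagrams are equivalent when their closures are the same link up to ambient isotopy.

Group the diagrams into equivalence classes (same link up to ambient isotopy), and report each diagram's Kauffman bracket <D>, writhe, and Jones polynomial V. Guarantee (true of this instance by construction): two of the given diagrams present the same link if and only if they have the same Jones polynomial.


equivalence classes: {D1} | {D2} | {D3}
D1 (bracket -A^-16 + A^-12 + A^-4; 12 crossings at w = 0): V = q + q^3 - q^4
V(D2) = q^-2 - q^-1 + 1 - q + q^2  (w -2, c 12, <D> = A^-14 - A^-10 + A^-6 - A^-2 + A^2)
D3 (bracket A^-8 + 1 - A^4; 12 crossings at w = -4): V = -q^-4 + q^-3 + q^-1
key observation: 3 values of V(q) split the 3 diagrams


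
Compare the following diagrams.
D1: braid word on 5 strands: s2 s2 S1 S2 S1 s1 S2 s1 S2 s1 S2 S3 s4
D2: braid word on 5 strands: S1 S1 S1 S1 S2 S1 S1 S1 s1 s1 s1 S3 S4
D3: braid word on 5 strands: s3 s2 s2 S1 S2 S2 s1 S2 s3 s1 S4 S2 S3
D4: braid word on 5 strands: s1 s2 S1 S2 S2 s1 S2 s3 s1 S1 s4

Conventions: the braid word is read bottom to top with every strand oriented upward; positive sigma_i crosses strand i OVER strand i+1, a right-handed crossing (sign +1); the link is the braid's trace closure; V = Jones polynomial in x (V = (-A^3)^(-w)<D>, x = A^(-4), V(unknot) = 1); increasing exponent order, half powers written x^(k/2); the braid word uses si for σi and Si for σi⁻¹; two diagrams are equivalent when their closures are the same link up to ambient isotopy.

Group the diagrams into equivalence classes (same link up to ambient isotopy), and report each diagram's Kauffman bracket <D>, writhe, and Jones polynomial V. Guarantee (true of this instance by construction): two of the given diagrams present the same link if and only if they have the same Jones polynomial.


equivalence classes: {D1, D3, D4} | {D2}
D1 (bracket A^-9 - A^-5 + 2A^-1 - A^3 + 2A^7 - A^11; 13 crossings at w = -1): V = x^(-7/2) - 2x^(-5/2) + x^(-3/2) - 2x^(-1/2) + x^(1/2) - x^(3/2)
V(D2) = -x^(-11/2) + x^(-9/2) - x^(-7/2) - x^(-3/2)  [13 crossings, <D> = A^-15 + A^-7 - A^-3 + A, w = -7]
D3 (bracket A^-9 - A^-5 + 2A^-1 - A^3 + 2A^7 - A^11; 13 crossings at w = -1): V = x^(-7/2) - 2x^(-5/2) + x^(-3/2) - 2x^(-1/2) + x^(1/2) - x^(3/2)
D4 (bracket A^-3 - A + 2A^5 - A^9 + 2A^13 - A^17; 11 crossings at w = +1): V = x^(-7/2) - 2x^(-5/2) + x^(-3/2) - 2x^(-1/2) + x^(1/2) - x^(3/2)
observation: 2 classes among 4 diagrams; unequal V(x) rules out equality


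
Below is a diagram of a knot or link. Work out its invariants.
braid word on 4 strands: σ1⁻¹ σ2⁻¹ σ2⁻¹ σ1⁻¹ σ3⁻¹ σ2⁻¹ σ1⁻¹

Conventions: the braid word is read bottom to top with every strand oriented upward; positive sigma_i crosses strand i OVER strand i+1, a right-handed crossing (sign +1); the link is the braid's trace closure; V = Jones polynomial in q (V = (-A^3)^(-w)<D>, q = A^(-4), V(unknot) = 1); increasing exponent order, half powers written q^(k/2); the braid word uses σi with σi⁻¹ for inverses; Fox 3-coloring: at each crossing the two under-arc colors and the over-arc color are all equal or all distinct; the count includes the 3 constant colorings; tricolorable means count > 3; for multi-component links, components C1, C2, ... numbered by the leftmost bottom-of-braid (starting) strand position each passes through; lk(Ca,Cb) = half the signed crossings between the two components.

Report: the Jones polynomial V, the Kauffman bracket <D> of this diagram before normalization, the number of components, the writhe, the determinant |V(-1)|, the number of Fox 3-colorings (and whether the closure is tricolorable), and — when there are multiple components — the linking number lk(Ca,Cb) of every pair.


Jones polynomial: V(q) = -q^-7 + q^-6 - q^-5 + q^-4 + q^-2
<D> = -A^-13 - A^-5 + A^-1 - A^3 + A^7; writhe -7
components 1, writhe -7 (7 crossings)
3-colorings: 3 of 3^7, det 5 — not tricolorable
note: V spans 5 powers of q: at least 5 crossings in any diagram


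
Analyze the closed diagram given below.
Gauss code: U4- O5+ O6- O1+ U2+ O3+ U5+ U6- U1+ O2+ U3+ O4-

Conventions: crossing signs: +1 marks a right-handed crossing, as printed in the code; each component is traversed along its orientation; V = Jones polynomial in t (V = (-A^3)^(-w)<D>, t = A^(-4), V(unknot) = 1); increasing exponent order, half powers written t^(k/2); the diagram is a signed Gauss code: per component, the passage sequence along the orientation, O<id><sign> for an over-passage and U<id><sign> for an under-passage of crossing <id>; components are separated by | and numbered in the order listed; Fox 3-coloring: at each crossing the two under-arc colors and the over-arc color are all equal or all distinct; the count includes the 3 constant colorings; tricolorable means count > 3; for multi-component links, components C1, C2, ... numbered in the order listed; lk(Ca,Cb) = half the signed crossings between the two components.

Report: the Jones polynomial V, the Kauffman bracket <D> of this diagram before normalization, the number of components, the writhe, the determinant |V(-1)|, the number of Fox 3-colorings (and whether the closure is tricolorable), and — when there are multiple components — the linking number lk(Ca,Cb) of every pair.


V = t + t^3 - t^4
<D> = -A^-10 + A^-6 + A^2 (w = +2)
1 component over 6 crossings, w = +2
9 Fox colorings among 3^6, |V(-1)| = 3: tricolorable
why: det 3 = |V(-1)|; divisible by 3, so tricolorable
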